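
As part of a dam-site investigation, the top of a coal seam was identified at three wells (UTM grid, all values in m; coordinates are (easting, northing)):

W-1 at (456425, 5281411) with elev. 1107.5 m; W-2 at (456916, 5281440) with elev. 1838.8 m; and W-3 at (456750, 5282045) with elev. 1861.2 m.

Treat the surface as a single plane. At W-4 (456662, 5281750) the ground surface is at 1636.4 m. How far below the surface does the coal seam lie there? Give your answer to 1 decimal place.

33.4 m

Two edge vectors: W-1→W-2 = (491, 29, 731.3), W-1→W-3 = (325, 634, 753.7).
Normal n = (W-1→W-2) × (W-1→W-3) = (-441786.9, -132394.2, 301869).
So ∂z/∂E = −n_x/n_z = 1.463505362 and ∂z/∂N = −n_y/n_z = 0.438581636.
Intercept c from W-1: 1107.5 − 667980.43 − 2316329.88 = −2983202.81.
At (456662, 5281750): z_contact = 668327.29 + 2316478.56 − 2983202.81 = 1603.03 m.
Depth below ground = 1636.4 − 1603.03 = 33.4 m.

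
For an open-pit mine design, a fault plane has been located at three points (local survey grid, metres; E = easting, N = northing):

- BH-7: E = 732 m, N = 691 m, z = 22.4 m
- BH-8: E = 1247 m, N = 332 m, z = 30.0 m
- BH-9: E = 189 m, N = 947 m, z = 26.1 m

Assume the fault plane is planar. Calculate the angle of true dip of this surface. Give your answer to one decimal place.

6.2°

Two edge vectors: BH-7→BH-8 = (515, -359, 7.6), BH-7→BH-9 = (-543, 256, 3.7).
Normal n = (BH-7→BH-8) × (BH-7→BH-9) = (-3273.9, -6032.3, -63097).
So ∂z/∂E = −n_x/n_z = −0.05189 and ∂z/∂N = −n_y/n_z = −0.09560.
Gradient magnitude |∇z| = √(a² + b²) = √(0.00269 + 0.00914) = 0.10878.
True dip = arctan(0.10878) = 6.2°, dipping toward NNE (azimuth ≈ 028°).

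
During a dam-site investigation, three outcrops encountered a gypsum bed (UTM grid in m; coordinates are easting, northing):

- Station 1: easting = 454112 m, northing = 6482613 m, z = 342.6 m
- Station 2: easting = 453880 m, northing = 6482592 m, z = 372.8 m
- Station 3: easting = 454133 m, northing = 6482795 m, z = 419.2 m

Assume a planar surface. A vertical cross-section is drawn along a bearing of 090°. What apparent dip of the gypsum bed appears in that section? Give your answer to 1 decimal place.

Two edge vectors: Station 1→Station 2 = (-232, -21, 30.2), Station 1→Station 3 = (21, 182, 76.6).
Normal n = (Station 1→Station 2) × (Station 1→Station 3) = (-7105, 18405.4, -41783).
So ∂z/∂easting = −n_x/n_z = −0.17005 and ∂z/∂northing = −n_y/n_z = 0.44050.
Unit vector along 090° is (sin 90°, cos 90°) = (1.0000, 0.0000).
Slope in that direction = a·(1.0000) + b·(0.0000) = −0.17005.
Apparent dip = arctan|0.17005| = 9.7° (true dip is 25.3°, so apparent ≤ true as expected).

9.7°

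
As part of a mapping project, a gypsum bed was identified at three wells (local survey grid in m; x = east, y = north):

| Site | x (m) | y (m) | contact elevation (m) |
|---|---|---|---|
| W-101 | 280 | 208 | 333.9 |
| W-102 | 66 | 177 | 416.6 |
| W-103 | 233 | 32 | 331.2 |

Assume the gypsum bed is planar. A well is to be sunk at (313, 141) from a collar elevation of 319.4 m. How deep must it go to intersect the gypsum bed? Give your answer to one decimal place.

Two edge vectors: W-101→W-102 = (-214, -31, 82.7), W-101→W-103 = (-47, -176, -2.7).
Normal n = (W-101→W-102) × (W-101→W-103) = (14638.9, -4464.7, 36207).
So ∂z/∂x = −n_x/n_z = −0.40431 and ∂z/∂y = −n_y/n_z = 0.12331.
Intercept c from W-101: 333.9 + 113.21 − 25.65 = 421.46.
At (313, 141): z_contact = −126.55 + 17.39 + 421.46 = 312.30 m.
Depth below ground = 319.4 − 312.30 = 7.1 m.

7.1 m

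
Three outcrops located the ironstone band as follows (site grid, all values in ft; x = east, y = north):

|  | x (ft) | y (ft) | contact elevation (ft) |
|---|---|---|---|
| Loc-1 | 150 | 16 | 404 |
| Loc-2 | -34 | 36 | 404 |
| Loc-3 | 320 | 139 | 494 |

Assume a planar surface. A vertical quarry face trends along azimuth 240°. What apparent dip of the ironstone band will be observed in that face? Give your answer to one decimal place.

20.7°

Let the plane be z = a·x + b·y + c.
Loc-2−Loc-1: −184a + 20b = 0;  Loc-3−Loc-1: 170a + 123b = 90.
Solving gives a = 0.06915, b = 0.63614.
Unit vector along 240° is (sin 240°, cos 240°) = (-0.8660, -0.5000).
Slope in that direction = a·(-0.8660) + b·(-0.5000) = −0.37795.
Apparent dip = arctan|0.37795| = 20.7° (true dip is 32.6°, so apparent ≤ true as expected).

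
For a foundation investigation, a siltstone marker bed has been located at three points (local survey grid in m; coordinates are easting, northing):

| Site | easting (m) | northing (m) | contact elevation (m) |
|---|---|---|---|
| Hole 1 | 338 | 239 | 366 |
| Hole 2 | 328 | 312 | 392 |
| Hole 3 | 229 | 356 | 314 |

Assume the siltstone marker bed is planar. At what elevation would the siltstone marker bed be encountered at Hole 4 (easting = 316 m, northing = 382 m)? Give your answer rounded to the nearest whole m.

Let the plane be z = a·easting + b·northing + c.
Hole 2−Hole 1: −10a + 73b = 26;  Hole 3−Hole 1: −109a + 117b = −52.
Solving gives a = 1.00751, b = 0.49418.
Then c = 366 − a·338 − b·239 = −92.65.
At (316, 382): z = 318.4 + 188.8 − 92.65 = 414.5 m.

415 m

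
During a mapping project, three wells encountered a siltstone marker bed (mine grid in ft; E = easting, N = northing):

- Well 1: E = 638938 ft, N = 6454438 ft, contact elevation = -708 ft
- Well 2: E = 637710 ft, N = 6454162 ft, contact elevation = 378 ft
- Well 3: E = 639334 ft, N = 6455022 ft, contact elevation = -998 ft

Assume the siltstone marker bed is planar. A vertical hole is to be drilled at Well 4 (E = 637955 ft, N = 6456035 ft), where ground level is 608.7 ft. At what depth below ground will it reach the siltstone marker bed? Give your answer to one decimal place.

Let the plane be z = a·E + b·N + c.
Well 2−Well 1: −1228a − 276b = 1086;  Well 3−Well 1: 396a + 584b = −290.
Solving gives a = −0.911702772, b = 0.121634071.
Then c = -708 − a·638938 − b·6454438 = −203266.03.
At (637955, 6456035): z_contact = −581625.34 + 785273.82 − 203266.03 = 382.45 ft.
Depth below ground = 608.7 − 382.45 = 226.2 ft.

226.2 ft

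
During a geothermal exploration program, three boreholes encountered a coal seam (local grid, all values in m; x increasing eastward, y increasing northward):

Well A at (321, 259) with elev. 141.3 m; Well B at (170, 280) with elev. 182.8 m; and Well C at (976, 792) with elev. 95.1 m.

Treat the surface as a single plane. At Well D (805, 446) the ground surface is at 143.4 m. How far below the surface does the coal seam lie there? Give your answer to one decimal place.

Two edge vectors: Well A→Well B = (-151, 21, 41.5), Well A→Well C = (655, 533, -46.2).
Normal n = (Well A→Well B) × (Well A→Well C) = (-23089.7, 20206.3, -94238).
So ∂z/∂x = −n_x/n_z = −0.24501 and ∂z/∂y = −n_y/n_z = 0.21442.
Intercept c from Well A: 141.3 + 78.65 − 55.53 = 164.42.
At (805, 446): z_contact = −197.24 + 95.63 + 164.42 = 62.81 m.
Depth below ground = 143.4 − 62.81 = 80.6 m.

80.6 m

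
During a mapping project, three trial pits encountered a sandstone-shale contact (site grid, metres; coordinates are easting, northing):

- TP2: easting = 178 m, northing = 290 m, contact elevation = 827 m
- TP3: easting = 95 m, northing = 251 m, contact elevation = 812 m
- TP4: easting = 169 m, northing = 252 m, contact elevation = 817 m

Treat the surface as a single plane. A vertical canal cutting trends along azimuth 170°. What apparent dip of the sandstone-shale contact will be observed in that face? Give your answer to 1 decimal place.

Two edge vectors: TP2→TP3 = (-83, -39, -15), TP2→TP4 = (-9, -38, -10).
Normal n = (TP2→TP3) × (TP2→TP4) = (-180, -695, 2803).
So ∂z/∂easting = −n_x/n_z = 0.06422 and ∂z/∂northing = −n_y/n_z = 0.24795.
Unit vector along 170° is (sin 170°, cos 170°) = (0.1736, -0.9848).
Slope in that direction = a·(0.1736) + b·(-0.9848) = −0.23303.
Apparent dip = arctan|0.23303| = 13.1° (true dip is 14.4°, so apparent ≤ true as expected).

13.1°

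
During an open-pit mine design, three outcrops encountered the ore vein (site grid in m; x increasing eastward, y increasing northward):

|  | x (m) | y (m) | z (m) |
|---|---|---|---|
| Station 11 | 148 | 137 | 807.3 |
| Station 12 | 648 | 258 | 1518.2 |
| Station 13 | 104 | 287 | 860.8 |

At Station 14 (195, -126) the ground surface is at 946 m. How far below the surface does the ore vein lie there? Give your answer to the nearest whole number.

Let the plane be z = a·x + b·y + c.
Station 12−Station 11: 500a + 121b = 710.9;  Station 13−Station 11: −44a + 150b = 53.5.
Solving gives a = 1.24697, b = 0.72244.
Then c = 807.3 − a·148 − b·137 = 523.77.
At (195, -126): z_contact = 243.2 − 91.0 + 523.77 = 675.9 m.
Depth below ground = 946 − 675.9 = 270 m.

270 m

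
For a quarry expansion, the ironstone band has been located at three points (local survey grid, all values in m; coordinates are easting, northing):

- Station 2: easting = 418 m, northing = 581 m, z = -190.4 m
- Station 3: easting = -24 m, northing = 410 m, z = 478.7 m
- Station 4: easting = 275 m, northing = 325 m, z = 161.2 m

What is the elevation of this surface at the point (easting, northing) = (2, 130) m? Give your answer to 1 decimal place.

634.7 m

Two edge vectors: Station 2→Station 3 = (-442, -171, 669.1), Station 2→Station 4 = (-143, -256, 351.6).
Normal n = (Station 2→Station 3) × (Station 2→Station 4) = (111166, 59725.9, 88699).
So ∂z/∂easting = −n_x/n_z = −1.25329 and ∂z/∂northing = −n_y/n_z = −0.67335.
Intercept c from Station 2: -190.4 + 523.88 + 391.22 = 724.70.
At (2, 130): z = −2.5 − 87.5 + 724.70 = 634.7 m.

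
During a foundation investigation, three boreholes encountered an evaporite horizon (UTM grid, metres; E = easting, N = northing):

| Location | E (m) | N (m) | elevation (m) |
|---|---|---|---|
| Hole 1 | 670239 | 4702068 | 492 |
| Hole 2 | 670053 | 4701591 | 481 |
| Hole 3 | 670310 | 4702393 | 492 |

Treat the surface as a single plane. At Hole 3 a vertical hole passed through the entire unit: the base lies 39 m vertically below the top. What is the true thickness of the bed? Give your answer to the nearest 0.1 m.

38.6 m

Let the plane be z = a·E + b·N + c.
Hole 2−Hole 1: −186a − 477b = −11;  Hole 3−Hole 1: 71a + 325b = 0.
Solving gives a = 0.13448, b = −0.02938.
|∇z| = √(a²+b²) = 0.13766, so dip δ = arctan(0.13766) = 7.84°.
True thickness = vertical thickness × cos δ = 39 × cos 7.84° = 38.6 m.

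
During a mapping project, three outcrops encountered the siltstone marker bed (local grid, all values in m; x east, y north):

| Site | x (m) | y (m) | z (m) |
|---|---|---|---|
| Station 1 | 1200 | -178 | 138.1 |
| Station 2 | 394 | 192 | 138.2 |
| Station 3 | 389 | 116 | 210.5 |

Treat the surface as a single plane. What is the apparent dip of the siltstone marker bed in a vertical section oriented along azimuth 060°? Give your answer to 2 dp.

39.66°

Two edge vectors: Station 1→Station 2 = (-806, 370, 0.1), Station 1→Station 3 = (-811, 294, 72.4).
Normal n = (Station 1→Station 2) × (Station 1→Station 3) = (26758.6, 58273.3, 63106).
So ∂z/∂x = −n_x/n_z = −0.42403 and ∂z/∂y = −n_y/n_z = −0.92342.
Unit vector along 060° is (sin 60°, cos 60°) = (0.8660, 0.5000).
Slope in that direction = a·(0.8660) + b·(0.5000) = −0.82893.
Apparent dip = arctan|0.82893| = 39.66° (true dip is 45.5°, so apparent ≤ true as expected).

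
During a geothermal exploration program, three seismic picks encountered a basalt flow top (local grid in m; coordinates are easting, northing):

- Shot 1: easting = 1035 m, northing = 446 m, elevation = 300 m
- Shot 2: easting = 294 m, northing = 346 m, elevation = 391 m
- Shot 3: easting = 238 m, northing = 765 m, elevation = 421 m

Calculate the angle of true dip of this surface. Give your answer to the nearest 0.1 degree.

Let the plane be z = a·easting + b·northing + c.
Shot 2−Shot 1: −741a − 100b = 91;  Shot 3−Shot 1: −797a + 319b = 121.
Solving gives a = −0.13012, b = 0.05421.
Gradient magnitude |∇z| = √(a² + b²) = √(0.01693 + 0.00294) = 0.14096.
True dip = arctan(0.14096) = 8.0°, dipping toward ESE (azimuth ≈ 113°).

8.0°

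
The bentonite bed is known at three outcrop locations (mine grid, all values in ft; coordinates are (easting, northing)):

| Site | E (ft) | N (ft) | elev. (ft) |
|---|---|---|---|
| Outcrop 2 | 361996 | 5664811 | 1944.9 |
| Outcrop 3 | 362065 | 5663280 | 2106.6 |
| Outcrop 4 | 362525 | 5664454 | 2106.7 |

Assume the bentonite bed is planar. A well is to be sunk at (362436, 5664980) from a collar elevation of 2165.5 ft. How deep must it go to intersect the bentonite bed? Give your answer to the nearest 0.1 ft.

Let the plane be z = a·E + b·N + c.
Outcrop 3−Outcrop 2: 69a − 1531b = 161.7;  Outcrop 4−Outcrop 2: 529a − 357b = 161.8.
Solving gives a = 0.241942094, b = −0.094713256.
Then c = 1944.9 − a·361996 − b·5664811 = 450895.53.
At (362436, 5664980): z_contact = 87688.52 − 536548.70 + 450895.53 = 2035.35 ft.
Depth below ground = 2165.5 − 2035.35 = 130.2 ft.

130.2 ft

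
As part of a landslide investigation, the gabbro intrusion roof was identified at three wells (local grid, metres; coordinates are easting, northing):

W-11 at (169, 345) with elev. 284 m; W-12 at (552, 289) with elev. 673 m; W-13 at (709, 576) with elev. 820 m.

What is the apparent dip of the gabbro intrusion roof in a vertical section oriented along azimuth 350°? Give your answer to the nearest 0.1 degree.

12.1°

Let the plane be z = a·easting + b·northing + c.
W-12−W-11: 383a − 56b = 389;  W-13−W-11: 540a + 231b = 536.
Solving gives a = 1.00979, b = −0.04020.
Unit vector along 350° is (sin 350°, cos 350°) = (-0.1736, 0.9848).
Slope in that direction = a·(-0.1736) + b·(0.9848) = −0.21493.
Apparent dip = arctan|0.21493| = 12.1° (true dip is 45.3°, so apparent ≤ true as expected).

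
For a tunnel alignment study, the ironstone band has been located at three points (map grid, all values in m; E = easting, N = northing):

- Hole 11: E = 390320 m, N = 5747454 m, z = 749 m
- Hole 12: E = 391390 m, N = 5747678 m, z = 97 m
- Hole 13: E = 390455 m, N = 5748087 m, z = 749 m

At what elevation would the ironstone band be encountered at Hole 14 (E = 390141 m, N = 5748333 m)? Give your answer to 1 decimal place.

982.7 m

Two edge vectors: Hole 11→Hole 12 = (1070, 224, -652), Hole 11→Hole 13 = (135, 633, 0).
Normal n = (Hole 11→Hole 12) × (Hole 11→Hole 13) = (412716, -88020, 647070).
So ∂z/∂E = −n_x/n_z = −0.637822801 and ∂z/∂N = −n_y/n_z = 0.136028560.
Intercept c from Hole 11: 749 + 248955.00 − 781817.89 = −532113.89.
At (390141, 5748333): z = −248840.8 + 781937.5 − 532113.89 = 982.7 m.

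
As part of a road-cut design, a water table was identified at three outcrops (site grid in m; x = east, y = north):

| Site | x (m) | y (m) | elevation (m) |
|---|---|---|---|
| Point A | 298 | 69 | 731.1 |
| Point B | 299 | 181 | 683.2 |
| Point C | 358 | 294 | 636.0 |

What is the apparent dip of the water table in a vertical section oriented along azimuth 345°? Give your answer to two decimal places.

Let the plane be z = a·x + b·y + c.
Point B−Point A: 1a + 112b = −47.9;  Point C−Point A: 60a + 225b = −95.1.
Solving gives a = 0.01945, b = −0.42785.
Unit vector along 345° is (sin 345°, cos 345°) = (-0.2588, 0.9659).
Slope in that direction = a·(-0.2588) + b·(0.9659) = −0.41831.
Apparent dip = arctan|0.41831| = 22.70° (true dip is 23.2°, so apparent ≤ true as expected).

22.70°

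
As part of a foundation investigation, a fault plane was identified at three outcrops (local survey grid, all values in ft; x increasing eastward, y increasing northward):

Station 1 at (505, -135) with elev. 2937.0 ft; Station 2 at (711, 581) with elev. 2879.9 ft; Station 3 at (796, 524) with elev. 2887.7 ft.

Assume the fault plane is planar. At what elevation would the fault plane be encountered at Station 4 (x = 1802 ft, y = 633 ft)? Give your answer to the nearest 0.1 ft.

2910.3 ft

Let the plane be z = a·x + b·y + c.
Station 2−Station 1: 206a + 716b = −57.1;  Station 3−Station 1: 291a + 659b = −49.3.
Solving gives a = 0.032094, b = −0.088982.
Then c = 2937 − a·505 − b·-135 = 2908.78.
At (1802, 633): z = 57.8 − 56.3 + 2908.78 = 2910.3 ft.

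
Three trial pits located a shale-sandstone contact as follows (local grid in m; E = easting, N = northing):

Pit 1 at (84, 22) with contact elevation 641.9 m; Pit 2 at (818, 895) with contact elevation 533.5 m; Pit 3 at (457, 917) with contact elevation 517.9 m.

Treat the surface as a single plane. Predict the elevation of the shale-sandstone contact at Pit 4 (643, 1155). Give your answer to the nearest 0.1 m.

Two edge vectors: Pit 1→Pit 2 = (734, 873, -108.4), Pit 1→Pit 3 = (373, 895, -124).
Normal n = (Pit 1→Pit 2) × (Pit 1→Pit 3) = (-11234, 50582.8, 331301).
So ∂z/∂E = −n_x/n_z = 0.033909 and ∂z/∂N = −n_y/n_z = −0.152679.
Intercept c from Pit 1: 641.9 − 2.85 + 3.36 = 642.41.
At (643, 1155): z = 21.8 − 176.3 + 642.41 = 487.9 m.

487.9 m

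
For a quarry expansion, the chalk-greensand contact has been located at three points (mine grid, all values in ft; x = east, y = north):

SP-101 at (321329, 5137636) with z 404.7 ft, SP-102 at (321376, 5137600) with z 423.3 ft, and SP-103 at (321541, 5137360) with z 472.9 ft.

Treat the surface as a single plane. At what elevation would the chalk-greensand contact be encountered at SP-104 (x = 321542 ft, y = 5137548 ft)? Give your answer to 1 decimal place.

499.4 ft

Let the plane be z = a·x + b·y + c.
SP-102−SP-101: 47a − 36b = 18.6;  SP-103−SP-101: 212a − 276b = 68.2.
Solving gives a = 0.501573034, b = 0.138164794.
Then c = 404.7 − a·321329 − b·5137636 = −870605.68.
At (321542, 5137548): z = 161276.8 + 709828.3 − 870605.68 = 499.4 ft.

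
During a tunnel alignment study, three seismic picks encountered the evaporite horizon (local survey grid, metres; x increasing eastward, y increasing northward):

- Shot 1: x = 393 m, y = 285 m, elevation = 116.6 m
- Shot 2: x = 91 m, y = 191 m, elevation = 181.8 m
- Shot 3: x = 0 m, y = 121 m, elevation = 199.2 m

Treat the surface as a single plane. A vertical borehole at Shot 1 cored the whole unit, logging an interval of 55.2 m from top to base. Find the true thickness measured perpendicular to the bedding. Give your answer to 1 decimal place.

53.7 m

Two edge vectors: Shot 1→Shot 2 = (-302, -94, 65.2), Shot 1→Shot 3 = (-393, -164, 82.6).
Normal n = (Shot 1→Shot 2) × (Shot 1→Shot 3) = (2928.4, -678.4, 12586).
So ∂z/∂x = −n_x/n_z = −0.23267 and ∂z/∂y = −n_y/n_z = 0.05390.
|∇z| = √(a²+b²) = 0.23883, so dip δ = arctan(0.23883) = 13.43°.
True thickness = vertical thickness × cos δ = 55.2 × cos 13.43° = 53.7 m.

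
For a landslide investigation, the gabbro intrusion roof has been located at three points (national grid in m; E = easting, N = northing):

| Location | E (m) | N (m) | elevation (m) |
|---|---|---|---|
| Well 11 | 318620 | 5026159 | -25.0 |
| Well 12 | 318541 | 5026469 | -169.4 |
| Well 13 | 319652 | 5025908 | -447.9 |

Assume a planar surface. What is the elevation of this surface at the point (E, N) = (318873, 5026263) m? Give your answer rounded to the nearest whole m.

-229 m

Let the plane be z = a·E + b·N + c.
Well 12−Well 11: −79a + 310b = −144.4;  Well 13−Well 11: 1032a − 251b = −422.9.
Solving gives a = −0.55764218, b = −0.60791527.
Then c = -25 − a·318620 − b·5026159 = 3233129.74.
At (318873, 5026263): z = −177817.0 − 3055542.0 + 3233129.74 = -229.3 m.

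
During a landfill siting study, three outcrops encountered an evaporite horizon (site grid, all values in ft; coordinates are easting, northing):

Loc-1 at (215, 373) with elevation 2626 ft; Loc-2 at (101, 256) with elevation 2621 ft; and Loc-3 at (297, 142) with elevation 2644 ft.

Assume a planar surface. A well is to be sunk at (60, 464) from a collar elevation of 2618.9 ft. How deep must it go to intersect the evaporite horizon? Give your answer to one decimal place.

Two edge vectors: Loc-1→Loc-2 = (-114, -117, -5), Loc-1→Loc-3 = (82, -231, 18).
Normal n = (Loc-1→Loc-2) × (Loc-1→Loc-3) = (-3261, 1642, 35928).
So ∂z/∂easting = −n_x/n_z = 0.09076 and ∂z/∂northing = −n_y/n_z = −0.04570.
Intercept c from Loc-1: 2626 − 19.51 + 17.05 = 2623.53.
At (60, 464): z_contact = 5.45 − 21.21 + 2623.53 = 2607.77 ft.
Depth below ground = 2618.9 − 2607.77 = 11.1 ft.

11.1 ft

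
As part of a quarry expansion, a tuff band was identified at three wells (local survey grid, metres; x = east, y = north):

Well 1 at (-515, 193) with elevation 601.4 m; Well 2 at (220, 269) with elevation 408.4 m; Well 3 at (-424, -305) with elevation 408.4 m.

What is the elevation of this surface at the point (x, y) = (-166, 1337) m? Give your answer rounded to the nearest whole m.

879 m

Let the plane be z = a·x + b·y + c.
Well 2−Well 1: 735a + 76b = −193;  Well 3−Well 1: 91a − 498b = −193.
Solving gives a = −0.29705, b = 0.33327.
Then c = 601.4 − a·-515 − b·193 = 384.10.
At (-166, 1337): z = 49.3 + 445.6 + 384.10 = 879.0 m.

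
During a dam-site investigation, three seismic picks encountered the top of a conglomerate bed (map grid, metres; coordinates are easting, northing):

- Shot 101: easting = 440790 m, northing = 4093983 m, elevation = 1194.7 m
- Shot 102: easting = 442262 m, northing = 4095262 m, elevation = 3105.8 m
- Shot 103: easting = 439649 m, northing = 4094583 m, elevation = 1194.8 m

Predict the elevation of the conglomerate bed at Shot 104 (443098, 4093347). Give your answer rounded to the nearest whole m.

Two edge vectors: Shot 101→Shot 102 = (1472, 1279, 1911.1), Shot 101→Shot 103 = (-1141, 600, 0.1).
Normal n = (Shot 101→Shot 102) × (Shot 101→Shot 103) = (-1146532.1, -2180712.3, 2342539).
So ∂z/∂easting = −n_x/n_z = 0.48943992 and ∂z/∂northing = −n_y/n_z = 0.93091825.
Intercept c from Shot 101: 1194.7 − 215740.22 − 3811163.48 = −4025709.00.
At (443098, 4093347): z = 216869.8 + 3810571.4 − 4025709.00 = 1732.3 m.

1732 m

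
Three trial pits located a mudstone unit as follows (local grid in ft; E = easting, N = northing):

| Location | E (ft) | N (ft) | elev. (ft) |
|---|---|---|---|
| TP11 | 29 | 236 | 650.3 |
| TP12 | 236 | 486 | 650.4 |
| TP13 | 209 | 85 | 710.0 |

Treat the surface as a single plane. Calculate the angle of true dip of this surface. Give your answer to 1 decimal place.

Two edge vectors: TP11→TP12 = (207, 250, 0.1), TP11→TP13 = (180, -151, 59.7).
Normal n = (TP11→TP12) × (TP11→TP13) = (14940.1, -12339.9, -76257).
So ∂z/∂E = −n_x/n_z = 0.19592 and ∂z/∂N = −n_y/n_z = −0.16182.
Gradient magnitude |∇z| = √(a² + b²) = √(0.03838 + 0.02619) = 0.25411.
True dip = arctan(0.25411) = 14.3°, dipping toward NW (azimuth ≈ 310°).

14.3°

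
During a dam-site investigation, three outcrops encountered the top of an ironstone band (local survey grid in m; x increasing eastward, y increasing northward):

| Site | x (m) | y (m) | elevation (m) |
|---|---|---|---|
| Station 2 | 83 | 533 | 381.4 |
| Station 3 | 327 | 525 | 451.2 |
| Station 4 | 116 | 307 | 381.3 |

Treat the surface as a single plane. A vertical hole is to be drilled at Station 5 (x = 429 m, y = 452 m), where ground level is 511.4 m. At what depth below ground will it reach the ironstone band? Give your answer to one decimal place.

34.0 m

Two edge vectors: Station 2→Station 3 = (244, -8, 69.8), Station 2→Station 4 = (33, -226, -0.1).
Normal n = (Station 2→Station 3) × (Station 2→Station 4) = (15775.6, 2327.8, -54880).
So ∂z/∂x = −n_x/n_z = 0.28746 and ∂z/∂y = −n_y/n_z = 0.04242.
Intercept c from Station 2: 381.4 − 23.86 − 22.61 = 334.93.
At (429, 452): z_contact = 123.32 + 19.17 + 334.93 = 477.42 m.
Depth below ground = 511.4 − 477.42 = 34.0 m.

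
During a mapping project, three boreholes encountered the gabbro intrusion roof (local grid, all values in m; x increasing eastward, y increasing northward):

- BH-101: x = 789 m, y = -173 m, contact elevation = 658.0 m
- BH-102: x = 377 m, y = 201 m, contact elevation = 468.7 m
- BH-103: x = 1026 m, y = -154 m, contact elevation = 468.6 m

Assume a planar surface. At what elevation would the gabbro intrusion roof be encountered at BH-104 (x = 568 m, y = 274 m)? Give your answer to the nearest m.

Let the plane be z = a·x + b·y + c.
BH-102−BH-101: −412a + 374b = −189.3;  BH-103−BH-101: 237a + 19b = −189.4.
Solving gives a = −0.69702, b = −1.27399.
Then c = 658 − a·789 − b·-173 = 987.55.
At (568, 274): z = −395.9 − 349.1 + 987.55 = 242.6 m.

243 m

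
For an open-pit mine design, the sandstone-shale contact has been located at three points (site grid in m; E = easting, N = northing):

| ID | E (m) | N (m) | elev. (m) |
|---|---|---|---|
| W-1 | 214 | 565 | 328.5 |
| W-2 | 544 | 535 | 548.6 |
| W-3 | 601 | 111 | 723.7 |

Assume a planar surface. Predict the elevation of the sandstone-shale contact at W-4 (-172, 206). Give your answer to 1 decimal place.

Let the plane be z = a·E + b·N + c.
W-2−W-1: 330a − 30b = 220.1;  W-3−W-1: 387a − 454b = 395.2.
Solving gives a = 0.63721, b = −0.32731.
Then c = 328.5 − a·214 − b·565 = 377.07.
At (-172, 206): z = −109.6 − 67.4 + 377.07 = 200.0 m.

200.0 m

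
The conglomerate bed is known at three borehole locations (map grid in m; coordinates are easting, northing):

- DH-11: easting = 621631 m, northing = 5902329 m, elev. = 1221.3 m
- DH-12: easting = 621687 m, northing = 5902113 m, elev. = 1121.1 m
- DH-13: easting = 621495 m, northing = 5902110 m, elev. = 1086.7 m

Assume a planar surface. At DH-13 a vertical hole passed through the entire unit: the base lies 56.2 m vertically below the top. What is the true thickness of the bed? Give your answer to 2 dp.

Let the plane be z = a·easting + b·northing + c.
DH-12−DH-11: 56a − 216b = −100.2;  DH-13−DH-11: −136a − 219b = −134.6.
Solving gives a = 0.17122, b = 0.50828.
|∇z| = √(a²+b²) = 0.53635, so dip δ = arctan(0.53635) = 28.21°.
True thickness = vertical thickness × cos δ = 56.2 × cos 28.21° = 49.53 m.

49.53 m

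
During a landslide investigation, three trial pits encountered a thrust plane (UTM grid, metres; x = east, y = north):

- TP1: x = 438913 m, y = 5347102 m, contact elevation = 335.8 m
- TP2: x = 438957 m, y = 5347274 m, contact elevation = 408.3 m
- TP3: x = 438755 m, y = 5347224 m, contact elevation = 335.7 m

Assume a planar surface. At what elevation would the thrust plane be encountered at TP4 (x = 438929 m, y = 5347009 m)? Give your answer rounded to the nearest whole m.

Two edge vectors: TP1→TP2 = (44, 172, 72.5), TP1→TP3 = (-158, 122, -0.1).
Normal n = (TP1→TP2) × (TP1→TP3) = (-8862.2, -11450.6, 32544).
So ∂z/∂x = −n_x/n_z = 0.27231441 and ∂z/∂y = −n_y/n_z = 0.35184980.
Intercept c from TP1: 335.8 − 119522.33 − 1881376.79 = −2000563.32.
At (438929, 5347009): z = 119526.7 + 1881344.1 − 2000563.32 = 307.4 m.

307 m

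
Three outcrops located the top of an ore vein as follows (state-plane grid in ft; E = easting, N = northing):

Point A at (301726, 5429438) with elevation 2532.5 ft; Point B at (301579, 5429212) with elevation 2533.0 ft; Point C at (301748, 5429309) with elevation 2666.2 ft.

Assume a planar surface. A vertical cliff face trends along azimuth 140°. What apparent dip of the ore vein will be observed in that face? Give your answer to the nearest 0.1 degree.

Let the plane be z = a·E + b·N + c.
Point B−Point A: −147a − 226b = 0.5;  Point C−Point A: 22a − 129b = 133.7.
Solving gives a = 1.25973, b = −0.82160.
Unit vector along 140° is (sin 140°, cos 140°) = (0.6428, -0.7660).
Slope in that direction = a·(0.6428) + b·(-0.7660) = 1.43912.
Apparent dip = arctan|1.43912| = 55.2° (true dip is 56.4°, so apparent ≤ true as expected).

55.2°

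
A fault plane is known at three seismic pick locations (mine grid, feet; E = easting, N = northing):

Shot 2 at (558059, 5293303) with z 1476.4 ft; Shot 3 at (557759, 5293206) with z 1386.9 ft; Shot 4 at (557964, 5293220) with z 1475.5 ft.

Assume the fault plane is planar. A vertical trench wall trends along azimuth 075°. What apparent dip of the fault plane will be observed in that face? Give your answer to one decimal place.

17.5°

Let the plane be z = a·E + b·N + c.
Shot 3−Shot 2: −300a − 97b = −89.5;  Shot 4−Shot 2: −95a − 83b = −0.9.
Solving gives a = 0.46804, b = −0.52486.
Unit vector along 075° is (sin 75°, cos 75°) = (0.9659, 0.2588).
Slope in that direction = a·(0.9659) + b·(0.2588) = 0.31625.
Apparent dip = arctan|0.31625| = 17.5° (true dip is 35.1°, so apparent ≤ true as expected).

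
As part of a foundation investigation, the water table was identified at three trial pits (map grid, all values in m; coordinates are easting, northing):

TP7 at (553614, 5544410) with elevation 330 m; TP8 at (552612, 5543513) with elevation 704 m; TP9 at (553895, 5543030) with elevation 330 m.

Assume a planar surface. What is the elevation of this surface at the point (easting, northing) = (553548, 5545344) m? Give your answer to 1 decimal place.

290.8 m

Two edge vectors: TP7→TP8 = (-1002, -897, 374), TP7→TP9 = (281, -1380, 0).
Normal n = (TP7→TP8) × (TP7→TP9) = (516120, 105094, 1634817).
So ∂z/∂easting = −n_x/n_z = −0.315705061 and ∂z/∂northing = −n_y/n_z = −0.064284871.
Intercept c from TP7: 330 + 174778.74 + 356421.68 = 531530.42.
At (553548, 5545344): z = −174757.9 − 356481.7 + 531530.42 = 290.8 m.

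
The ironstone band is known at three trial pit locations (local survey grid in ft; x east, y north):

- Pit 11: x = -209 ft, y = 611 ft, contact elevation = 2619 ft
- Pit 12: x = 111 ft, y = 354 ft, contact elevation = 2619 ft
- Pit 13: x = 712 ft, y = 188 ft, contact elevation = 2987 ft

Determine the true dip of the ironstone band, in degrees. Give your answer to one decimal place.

Two edge vectors: Pit 11→Pit 12 = (320, -257, 0), Pit 11→Pit 13 = (921, -423, 368).
Normal n = (Pit 11→Pit 12) × (Pit 11→Pit 13) = (-94576, -117760, 101337).
So ∂z/∂x = −n_x/n_z = 0.93328 and ∂z/∂y = −n_y/n_z = 1.16206.
Gradient magnitude |∇z| = √(a² + b²) = √(0.87102 + 1.35039) = 1.49044.
True dip = arctan(1.49044) = 56.1°, dipping toward SW (azimuth ≈ 219°).

56.1°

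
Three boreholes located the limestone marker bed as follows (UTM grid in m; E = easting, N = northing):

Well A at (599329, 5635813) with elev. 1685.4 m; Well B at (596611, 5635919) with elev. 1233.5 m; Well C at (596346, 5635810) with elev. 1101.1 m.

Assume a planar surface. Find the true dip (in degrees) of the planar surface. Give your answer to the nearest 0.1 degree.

37.4°

Let the plane be z = a·E + b·N + c.
Well B−Well A: −2718a + 106b = −451.9;  Well C−Well A: −2983a − 3b = −584.3.
Solving gives a = 0.19513, b = 0.74028.
Gradient magnitude |∇z| = √(a² + b²) = √(0.03808 + 0.54801) = 0.76556.
True dip = arctan(0.76556) = 37.4°, dipping toward SSW (azimuth ≈ 195°).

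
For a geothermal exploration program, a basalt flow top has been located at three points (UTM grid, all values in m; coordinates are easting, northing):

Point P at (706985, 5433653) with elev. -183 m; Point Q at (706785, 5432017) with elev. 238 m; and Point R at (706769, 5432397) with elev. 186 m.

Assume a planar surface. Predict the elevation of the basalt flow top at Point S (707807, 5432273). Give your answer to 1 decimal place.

Let the plane be z = a·easting + b·northing + c.
Point Q−Point P: −200a − 1636b = 421;  Point R−Point P: −216a − 1256b = 369.
Solving gives a = −0.733127153, b = −0.167710617.
Then c = -183 − a·706985 − b·5433653 = 1429408.20.
At (707807, 5432273): z = −518912.5 − 911049.9 + 1429408.20 = -554.2 m.

-554.2 m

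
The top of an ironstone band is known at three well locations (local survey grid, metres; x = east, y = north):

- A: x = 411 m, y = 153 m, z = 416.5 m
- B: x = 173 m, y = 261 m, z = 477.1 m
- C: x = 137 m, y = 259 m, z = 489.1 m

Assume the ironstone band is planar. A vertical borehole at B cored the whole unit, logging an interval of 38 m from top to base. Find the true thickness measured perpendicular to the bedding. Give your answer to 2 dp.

Two edge vectors: A→B = (-238, 108, 60.6), A→C = (-274, 106, 72.6).
Normal n = (A→B) × (A→C) = (1417.2, 674.4, 4364).
So ∂z/∂x = −n_x/n_z = −0.32475 and ∂z/∂y = −n_y/n_z = −0.15454.
|∇z| = √(a²+b²) = 0.35964, so dip δ = arctan(0.35964) = 19.78°.
True thickness = vertical thickness × cos δ = 38 × cos 19.78° = 35.76 m.

35.76 m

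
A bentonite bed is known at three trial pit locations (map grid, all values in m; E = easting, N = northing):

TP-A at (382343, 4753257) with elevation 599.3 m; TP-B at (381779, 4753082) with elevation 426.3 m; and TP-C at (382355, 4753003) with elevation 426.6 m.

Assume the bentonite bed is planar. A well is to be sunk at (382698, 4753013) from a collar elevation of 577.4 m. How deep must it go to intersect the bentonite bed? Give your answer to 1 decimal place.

Let the plane be z = a·E + b·N + c.
TP-B−TP-A: −564a − 175b = −173;  TP-C−TP-A: 12a − 254b = −172.7.
Solving gives a = 0.094385509, b = 0.684380418.
Then c = 599.3 − a·382343 − b·4753257 = −3288524.35.
At (382698, 4753013): z_contact = 36121.15 + 3252869.02 − 3288524.35 = 465.82 m.
Depth below ground = 577.4 − 465.82 = 111.6 m.

111.6 m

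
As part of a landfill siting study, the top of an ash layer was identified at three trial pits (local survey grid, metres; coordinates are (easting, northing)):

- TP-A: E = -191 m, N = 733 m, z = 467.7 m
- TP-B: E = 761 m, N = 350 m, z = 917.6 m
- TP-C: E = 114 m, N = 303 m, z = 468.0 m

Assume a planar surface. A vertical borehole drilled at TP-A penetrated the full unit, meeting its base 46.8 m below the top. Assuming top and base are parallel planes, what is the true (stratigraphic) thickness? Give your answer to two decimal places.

Let the plane be z = a·E + b·N + c.
TP-B−TP-A: 952a − 383b = 449.9;  TP-C−TP-A: 305a − 430b = 0.3.
Solving gives a = 0.66090, b = 0.46808.
|∇z| = √(a²+b²) = 0.80987, so dip δ = arctan(0.80987) = 39.00°.
True thickness = vertical thickness × cos δ = 46.8 × cos 39.00° = 36.37 m.

36.37 m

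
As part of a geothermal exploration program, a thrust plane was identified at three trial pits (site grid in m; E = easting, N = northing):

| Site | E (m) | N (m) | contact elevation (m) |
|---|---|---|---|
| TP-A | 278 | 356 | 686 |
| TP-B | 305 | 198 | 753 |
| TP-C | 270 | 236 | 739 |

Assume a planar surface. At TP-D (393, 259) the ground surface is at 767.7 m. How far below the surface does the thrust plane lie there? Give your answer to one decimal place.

Let the plane be z = a·E + b·N + c.
TP-B−TP-A: 27a − 158b = 67;  TP-C−TP-A: −8a − 120b = 53.
Solving gives a = −0.07416, b = −0.43672.
Then c = 686 − a·278 − b·356 = 862.09.
At (393, 259): z_contact = −29.14 − 113.11 + 862.09 = 719.83 m.
Depth below ground = 767.7 − 719.83 = 47.9 m.

47.9 m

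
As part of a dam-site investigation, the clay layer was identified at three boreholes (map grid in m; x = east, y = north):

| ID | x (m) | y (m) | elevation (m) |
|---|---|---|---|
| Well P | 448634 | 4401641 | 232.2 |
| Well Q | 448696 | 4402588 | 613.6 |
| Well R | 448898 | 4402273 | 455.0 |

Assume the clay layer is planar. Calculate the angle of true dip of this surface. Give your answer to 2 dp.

23.56°

Two edge vectors: Well P→Well Q = (62, 947, 381.4), Well P→Well R = (264, 632, 222.8).
Normal n = (Well P→Well Q) × (Well P→Well R) = (-30053.2, 86876, -210824).
So ∂z/∂x = −n_x/n_z = −0.14255 and ∂z/∂y = −n_y/n_z = 0.41208.
Gradient magnitude |∇z| = √(a² + b²) = √(0.02032 + 0.16981) = 0.43604.
True dip = arctan(0.43604) = 23.56°, dipping toward SSE (azimuth ≈ 161°).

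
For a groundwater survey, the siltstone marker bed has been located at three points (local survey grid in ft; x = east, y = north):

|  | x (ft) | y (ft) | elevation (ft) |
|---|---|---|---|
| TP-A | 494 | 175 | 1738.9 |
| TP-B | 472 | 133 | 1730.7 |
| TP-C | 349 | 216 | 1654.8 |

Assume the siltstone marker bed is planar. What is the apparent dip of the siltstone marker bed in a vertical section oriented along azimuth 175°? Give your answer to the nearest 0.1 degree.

Let the plane be z = a·x + b·y + c.
TP-B−TP-A: −22a − 42b = −8.2;  TP-C−TP-A: −145a + 41b = −84.1.
Solving gives a = 0.55326, b = −0.09457.
Unit vector along 175° is (sin 175°, cos 175°) = (0.0872, -0.9962).
Slope in that direction = a·(0.0872) + b·(-0.9962) = 0.14243.
Apparent dip = arctan|0.14243| = 8.1° (true dip is 29.3°, so apparent ≤ true as expected).

8.1°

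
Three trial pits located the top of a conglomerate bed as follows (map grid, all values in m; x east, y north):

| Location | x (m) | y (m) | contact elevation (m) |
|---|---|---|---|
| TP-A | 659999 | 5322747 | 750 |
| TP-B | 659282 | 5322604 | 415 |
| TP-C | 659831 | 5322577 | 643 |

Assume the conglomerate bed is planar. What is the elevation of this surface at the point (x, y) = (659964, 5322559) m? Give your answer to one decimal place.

695.8 m

Two edge vectors: TP-A→TP-B = (-717, -143, -335), TP-A→TP-C = (-168, -170, -107).
Normal n = (TP-A→TP-B) × (TP-A→TP-C) = (-41649, -20439, 97866).
So ∂z/∂x = −n_x/n_z = 0.425571700 and ∂z/∂y = −n_y/n_z = 0.208846791.
Intercept c from TP-A: 750 − 280876.90 − 1111638.63 = −1391765.52.
At (659964, 5322559): z = 280862.0 + 1111599.4 − 1391765.52 = 695.8 m.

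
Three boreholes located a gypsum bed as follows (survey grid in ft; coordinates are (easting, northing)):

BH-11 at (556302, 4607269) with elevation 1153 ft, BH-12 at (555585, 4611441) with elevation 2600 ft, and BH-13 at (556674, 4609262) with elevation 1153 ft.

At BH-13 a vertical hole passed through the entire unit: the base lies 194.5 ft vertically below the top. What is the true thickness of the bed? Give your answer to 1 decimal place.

138.6 ft

Two edge vectors: BH-11→BH-12 = (-717, 4172, 1447), BH-11→BH-13 = (372, 1993, 0).
Normal n = (BH-11→BH-12) × (BH-11→BH-13) = (-2883871, 538284, -2980965).
So ∂z/∂E = −n_x/n_z = −0.96743 and ∂z/∂N = −n_y/n_z = 0.18057.
|∇z| = √(a²+b²) = 0.98414, so dip δ = arctan(0.98414) = 44.54°.
True thickness = vertical thickness × cos δ = 194.5 × cos 44.54° = 138.6 ft.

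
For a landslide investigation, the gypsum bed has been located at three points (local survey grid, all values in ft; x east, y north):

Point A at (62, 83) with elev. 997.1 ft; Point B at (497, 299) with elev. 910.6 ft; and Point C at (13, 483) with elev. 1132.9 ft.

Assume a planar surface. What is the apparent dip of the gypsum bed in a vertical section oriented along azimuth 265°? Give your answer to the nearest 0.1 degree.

Two edge vectors: Point A→Point B = (435, 216, -86.5), Point A→Point C = (-49, 400, 135.8).
Normal n = (Point A→Point B) × (Point A→Point C) = (63932.8, -54834.5, 184584).
So ∂z/∂x = −n_x/n_z = −0.34636 and ∂z/∂y = −n_y/n_z = 0.29707.
Unit vector along 265° is (sin 265°, cos 265°) = (-0.9962, -0.0872).
Slope in that direction = a·(-0.9962) + b·(-0.0872) = 0.31915.
Apparent dip = arctan|0.31915| = 17.7° (true dip is 24.5°, so apparent ≤ true as expected).

17.7°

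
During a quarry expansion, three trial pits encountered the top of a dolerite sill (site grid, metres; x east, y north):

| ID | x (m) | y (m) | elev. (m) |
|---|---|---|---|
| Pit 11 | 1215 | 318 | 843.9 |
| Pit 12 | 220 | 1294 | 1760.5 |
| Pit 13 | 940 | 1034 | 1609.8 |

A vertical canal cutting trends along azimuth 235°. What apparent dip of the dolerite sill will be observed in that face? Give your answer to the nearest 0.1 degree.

39.6°

Two edge vectors: Pit 11→Pit 12 = (-995, 976, 916.6), Pit 11→Pit 13 = (-275, 716, 765.9).
Normal n = (Pit 11→Pit 12) × (Pit 11→Pit 13) = (91232.8, 510005.5, -444020).
So ∂z/∂x = −n_x/n_z = 0.20547 and ∂z/∂y = −n_y/n_z = 1.14861.
Unit vector along 235° is (sin 235°, cos 235°) = (-0.8192, -0.5736).
Slope in that direction = a·(-0.8192) + b·(-0.5736) = −0.82713.
Apparent dip = arctan|0.82713| = 39.6° (true dip is 49.4°, so apparent ≤ true as expected).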